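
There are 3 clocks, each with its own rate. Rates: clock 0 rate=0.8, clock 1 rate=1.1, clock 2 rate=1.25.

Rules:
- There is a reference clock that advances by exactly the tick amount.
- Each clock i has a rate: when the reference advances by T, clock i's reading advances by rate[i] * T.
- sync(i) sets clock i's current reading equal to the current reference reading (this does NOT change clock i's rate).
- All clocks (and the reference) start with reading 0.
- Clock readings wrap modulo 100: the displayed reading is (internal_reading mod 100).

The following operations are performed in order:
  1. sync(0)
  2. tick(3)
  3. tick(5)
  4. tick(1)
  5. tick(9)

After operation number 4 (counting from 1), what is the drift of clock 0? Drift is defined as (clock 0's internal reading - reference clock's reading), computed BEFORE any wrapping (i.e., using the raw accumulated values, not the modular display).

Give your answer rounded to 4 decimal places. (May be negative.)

After op 1 sync(0): ref=0.0000 raw=[0.0000 0.0000 0.0000]
After op 2 tick(3): ref=3.0000 raw=[2.4000 3.3000 3.7500]
After op 3 tick(5): ref=8.0000 raw=[6.4000 8.8000 10.0000]
After op 4 tick(1): ref=9.0000 raw=[7.2000 9.9000 11.2500]
Drift of clock 0 after op 4: 7.2000 - 9.0000 = -1.8000

Answer: -1.8000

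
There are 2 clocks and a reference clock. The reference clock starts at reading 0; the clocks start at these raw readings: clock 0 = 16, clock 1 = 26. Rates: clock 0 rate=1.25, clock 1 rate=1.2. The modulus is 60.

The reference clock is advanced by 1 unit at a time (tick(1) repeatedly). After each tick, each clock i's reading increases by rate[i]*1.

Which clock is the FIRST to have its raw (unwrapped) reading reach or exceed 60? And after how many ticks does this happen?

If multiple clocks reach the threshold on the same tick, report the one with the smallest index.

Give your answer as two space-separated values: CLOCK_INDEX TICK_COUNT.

clock 0: start=16, rate=1.25, needs 60-16 = 44; ticks = ceil(44/1.25) = ceil(35.2000) = 36; reading at tick 36 = 16 + 1.25*36 = 61.0000
clock 1: start=26, rate=1.2, needs 60-26 = 34; ticks = ceil(34/1.2) = ceil(28.3333) = 29; reading at tick 29 = 26 + 1.2*29 = 60.8000
Minimum tick count = 29; winners = [1]; smallest index = 1

Answer: 1 29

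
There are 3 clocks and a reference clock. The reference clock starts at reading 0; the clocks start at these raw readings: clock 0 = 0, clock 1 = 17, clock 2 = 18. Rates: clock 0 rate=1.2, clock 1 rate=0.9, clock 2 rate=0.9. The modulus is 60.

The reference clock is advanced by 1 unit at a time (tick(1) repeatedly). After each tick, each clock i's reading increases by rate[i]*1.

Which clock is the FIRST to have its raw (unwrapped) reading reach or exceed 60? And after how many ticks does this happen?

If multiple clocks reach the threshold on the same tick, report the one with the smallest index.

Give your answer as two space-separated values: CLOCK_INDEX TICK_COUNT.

clock 0: start=0, rate=1.2, needs 60-0 = 60; ticks = ceil(60/1.2) = ceil(50.0000) = 50; reading at tick 50 = 0 + 1.2*50 = 60.0000
clock 1: start=17, rate=0.9, needs 60-17 = 43; ticks = ceil(43/0.9) = ceil(47.7778) = 48; reading at tick 48 = 17 + 0.9*48 = 60.2000
clock 2: start=18, rate=0.9, needs 60-18 = 42; ticks = ceil(42/0.9) = ceil(46.6667) = 47; reading at tick 47 = 18 + 0.9*47 = 60.3000
Minimum tick count = 47; winners = [2]; smallest index = 2

Answer: 2 47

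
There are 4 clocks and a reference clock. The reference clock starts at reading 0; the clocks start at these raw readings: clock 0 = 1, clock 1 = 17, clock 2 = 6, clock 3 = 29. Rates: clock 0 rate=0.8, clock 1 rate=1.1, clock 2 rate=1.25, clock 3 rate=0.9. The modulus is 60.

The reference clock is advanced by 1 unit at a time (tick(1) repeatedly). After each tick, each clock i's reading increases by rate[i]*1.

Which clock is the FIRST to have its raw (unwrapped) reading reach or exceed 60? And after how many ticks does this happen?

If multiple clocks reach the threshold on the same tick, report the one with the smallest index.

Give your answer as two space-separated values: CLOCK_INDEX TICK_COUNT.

clock 0: start=1, rate=0.8, needs 60-1 = 59; ticks = ceil(59/0.8) = ceil(73.7500) = 74; reading at tick 74 = 1 + 0.8*74 = 60.2000
clock 1: start=17, rate=1.1, needs 60-17 = 43; ticks = ceil(43/1.1) = ceil(39.0909) = 40; reading at tick 40 = 17 + 1.1*40 = 61.0000
clock 2: start=6, rate=1.25, needs 60-6 = 54; ticks = ceil(54/1.25) = ceil(43.2000) = 44; reading at tick 44 = 6 + 1.25*44 = 61.0000
clock 3: start=29, rate=0.9, needs 60-29 = 31; ticks = ceil(31/0.9) = ceil(34.4444) = 35; reading at tick 35 = 29 + 0.9*35 = 60.5000
Minimum tick count = 35; winners = [3]; smallest index = 3

Answer: 3 35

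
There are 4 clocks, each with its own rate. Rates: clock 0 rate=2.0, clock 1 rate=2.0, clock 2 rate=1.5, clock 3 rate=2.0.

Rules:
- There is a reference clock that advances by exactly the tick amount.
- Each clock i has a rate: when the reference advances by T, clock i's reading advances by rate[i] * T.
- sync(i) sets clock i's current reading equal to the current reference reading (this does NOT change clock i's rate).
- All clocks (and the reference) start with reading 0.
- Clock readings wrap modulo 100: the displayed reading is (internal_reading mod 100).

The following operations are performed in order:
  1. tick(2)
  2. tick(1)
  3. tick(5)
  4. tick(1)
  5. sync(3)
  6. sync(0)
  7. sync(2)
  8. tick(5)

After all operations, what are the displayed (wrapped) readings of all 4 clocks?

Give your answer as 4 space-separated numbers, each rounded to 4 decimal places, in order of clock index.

After op 1 tick(2): ref=2.0000 raw=[4.0000 4.0000 3.0000 4.0000]
After op 2 tick(1): ref=3.0000 raw=[6.0000 6.0000 4.5000 6.0000]
After op 3 tick(5): ref=8.0000 raw=[16.0000 16.0000 12.0000 16.0000]
After op 4 tick(1): ref=9.0000 raw=[18.0000 18.0000 13.5000 18.0000]
After op 5 sync(3): ref=9.0000 raw=[18.0000 18.0000 13.5000 9.0000]
After op 6 sync(0): ref=9.0000 raw=[9.0000 18.0000 13.5000 9.0000]
After op 7 sync(2): ref=9.0000 raw=[9.0000 18.0000 9.0000 9.0000]
After op 8 tick(5): ref=14.0000 raw=[19.0000 28.0000 16.5000 19.0000]
Wrap final raw readings (mod 100): 19.0000 mod 100 = 19.0000; 28.0000 mod 100 = 28.0000; 16.5000 mod 100 = 16.5000; 19.0000 mod 100 = 19.0000

Answer: 19.0000 28.0000 16.5000 19.0000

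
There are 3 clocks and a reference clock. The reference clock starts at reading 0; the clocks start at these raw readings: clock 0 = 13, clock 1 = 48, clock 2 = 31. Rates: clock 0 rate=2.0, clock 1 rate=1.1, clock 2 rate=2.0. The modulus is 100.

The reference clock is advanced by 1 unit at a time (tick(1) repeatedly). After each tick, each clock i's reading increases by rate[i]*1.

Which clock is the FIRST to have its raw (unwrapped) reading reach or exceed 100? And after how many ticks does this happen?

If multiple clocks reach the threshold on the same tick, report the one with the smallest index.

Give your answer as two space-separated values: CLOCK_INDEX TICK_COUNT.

Answer: 2 35

Derivation:
clock 0: start=13, rate=2.0, needs 100-13 = 87; ticks = ceil(87/2.0) = ceil(43.5000) = 44; reading at tick 44 = 13 + 2.0*44 = 101.0000
clock 1: start=48, rate=1.1, needs 100-48 = 52; ticks = ceil(52/1.1) = ceil(47.2727) = 48; reading at tick 48 = 48 + 1.1*48 = 100.8000
clock 2: start=31, rate=2.0, needs 100-31 = 69; ticks = ceil(69/2.0) = ceil(34.5000) = 35; reading at tick 35 = 31 + 2.0*35 = 101.0000
Minimum tick count = 35; winners = [2]; smallest index = 2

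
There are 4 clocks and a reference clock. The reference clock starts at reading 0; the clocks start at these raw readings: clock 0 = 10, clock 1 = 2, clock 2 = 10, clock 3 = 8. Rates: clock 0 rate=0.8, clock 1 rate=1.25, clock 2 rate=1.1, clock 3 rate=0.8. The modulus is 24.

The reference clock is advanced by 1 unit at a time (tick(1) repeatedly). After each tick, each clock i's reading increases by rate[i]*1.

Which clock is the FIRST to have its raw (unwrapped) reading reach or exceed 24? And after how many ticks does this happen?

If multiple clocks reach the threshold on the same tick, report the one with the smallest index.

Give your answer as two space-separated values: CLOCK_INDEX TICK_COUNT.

clock 0: start=10, rate=0.8, needs 24-10 = 14; ticks = ceil(14/0.8) = ceil(17.5000) = 18; reading at tick 18 = 10 + 0.8*18 = 24.4000
clock 1: start=2, rate=1.25, needs 24-2 = 22; ticks = ceil(22/1.25) = ceil(17.6000) = 18; reading at tick 18 = 2 + 1.25*18 = 24.5000
clock 2: start=10, rate=1.1, needs 24-10 = 14; ticks = ceil(14/1.1) = ceil(12.7273) = 13; reading at tick 13 = 10 + 1.1*13 = 24.3000
clock 3: start=8, rate=0.8, needs 24-8 = 16; ticks = ceil(16/0.8) = ceil(20.0000) = 20; reading at tick 20 = 8 + 0.8*20 = 24.0000
Minimum tick count = 13; winners = [2]; smallest index = 2

Answer: 2 13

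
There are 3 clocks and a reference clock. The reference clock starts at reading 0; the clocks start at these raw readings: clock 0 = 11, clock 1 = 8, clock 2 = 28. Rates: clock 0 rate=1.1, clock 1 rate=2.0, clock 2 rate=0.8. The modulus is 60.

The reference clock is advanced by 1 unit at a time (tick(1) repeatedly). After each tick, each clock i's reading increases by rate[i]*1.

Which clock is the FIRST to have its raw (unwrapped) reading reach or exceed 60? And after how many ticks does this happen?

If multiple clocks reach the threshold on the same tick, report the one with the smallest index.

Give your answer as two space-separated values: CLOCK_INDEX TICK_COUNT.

clock 0: start=11, rate=1.1, needs 60-11 = 49; ticks = ceil(49/1.1) = ceil(44.5455) = 45; reading at tick 45 = 11 + 1.1*45 = 60.5000
clock 1: start=8, rate=2.0, needs 60-8 = 52; ticks = ceil(52/2.0) = ceil(26.0000) = 26; reading at tick 26 = 8 + 2.0*26 = 60.0000
clock 2: start=28, rate=0.8, needs 60-28 = 32; ticks = ceil(32/0.8) = ceil(40.0000) = 40; reading at tick 40 = 28 + 0.8*40 = 60.0000
Minimum tick count = 26; winners = [1]; smallest index = 1

Answer: 1 26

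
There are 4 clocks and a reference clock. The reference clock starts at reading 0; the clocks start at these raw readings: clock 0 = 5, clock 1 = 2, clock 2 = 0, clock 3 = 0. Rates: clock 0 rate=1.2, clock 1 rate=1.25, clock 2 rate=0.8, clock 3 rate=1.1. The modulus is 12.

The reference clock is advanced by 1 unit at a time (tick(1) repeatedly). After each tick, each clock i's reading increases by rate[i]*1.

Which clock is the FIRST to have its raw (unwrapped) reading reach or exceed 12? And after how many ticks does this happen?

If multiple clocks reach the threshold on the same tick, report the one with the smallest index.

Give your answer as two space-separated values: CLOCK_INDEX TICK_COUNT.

Answer: 0 6

Derivation:
clock 0: start=5, rate=1.2, needs 12-5 = 7; ticks = ceil(7/1.2) = ceil(5.8333) = 6; reading at tick 6 = 5 + 1.2*6 = 12.2000
clock 1: start=2, rate=1.25, needs 12-2 = 10; ticks = ceil(10/1.25) = ceil(8.0000) = 8; reading at tick 8 = 2 + 1.25*8 = 12.0000
clock 2: start=0, rate=0.8, needs 12-0 = 12; ticks = ceil(12/0.8) = ceil(15.0000) = 15; reading at tick 15 = 0 + 0.8*15 = 12.0000
clock 3: start=0, rate=1.1, needs 12-0 = 12; ticks = ceil(12/1.1) = ceil(10.9091) = 11; reading at tick 11 = 0 + 1.1*11 = 12.1000
Minimum tick count = 6; winners = [0]; smallest index = 0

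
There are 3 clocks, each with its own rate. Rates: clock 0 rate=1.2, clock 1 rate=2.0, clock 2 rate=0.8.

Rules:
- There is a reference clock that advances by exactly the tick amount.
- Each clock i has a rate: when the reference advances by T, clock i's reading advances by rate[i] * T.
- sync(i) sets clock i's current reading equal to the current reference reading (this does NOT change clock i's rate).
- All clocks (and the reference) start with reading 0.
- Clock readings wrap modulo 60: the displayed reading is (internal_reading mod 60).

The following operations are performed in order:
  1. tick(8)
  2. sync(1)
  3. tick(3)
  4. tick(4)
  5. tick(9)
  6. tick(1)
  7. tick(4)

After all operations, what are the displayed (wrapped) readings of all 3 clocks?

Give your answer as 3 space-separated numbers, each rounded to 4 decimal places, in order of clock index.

After op 1 tick(8): ref=8.0000 raw=[9.6000 16.0000 6.4000]
After op 2 sync(1): ref=8.0000 raw=[9.6000 8.0000 6.4000]
After op 3 tick(3): ref=11.0000 raw=[13.2000 14.0000 8.8000]
After op 4 tick(4): ref=15.0000 raw=[18.0000 22.0000 12.0000]
After op 5 tick(9): ref=24.0000 raw=[28.8000 40.0000 19.2000]
After op 6 tick(1): ref=25.0000 raw=[30.0000 42.0000 20.0000]
After op 7 tick(4): ref=29.0000 raw=[34.8000 50.0000 23.2000]
Wrap final raw readings (mod 60): 34.8000 mod 60 = 34.8000; 50.0000 mod 60 = 50.0000; 23.2000 mod 60 = 23.2000

Answer: 34.8000 50.0000 23.2000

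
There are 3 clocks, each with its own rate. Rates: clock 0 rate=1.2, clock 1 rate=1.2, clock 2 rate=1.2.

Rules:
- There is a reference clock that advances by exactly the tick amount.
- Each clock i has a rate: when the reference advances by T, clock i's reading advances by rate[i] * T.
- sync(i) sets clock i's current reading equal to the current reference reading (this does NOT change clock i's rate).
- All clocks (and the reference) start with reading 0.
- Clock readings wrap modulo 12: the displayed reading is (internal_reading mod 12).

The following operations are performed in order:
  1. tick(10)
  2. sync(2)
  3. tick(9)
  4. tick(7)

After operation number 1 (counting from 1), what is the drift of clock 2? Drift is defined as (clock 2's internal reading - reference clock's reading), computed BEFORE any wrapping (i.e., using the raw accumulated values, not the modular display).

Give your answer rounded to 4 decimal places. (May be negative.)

Answer: 2.0000

Derivation:
After op 1 tick(10): ref=10.0000 raw=[12.0000 12.0000 12.0000]
Drift of clock 2 after op 1: 12.0000 - 10.0000 = 2.0000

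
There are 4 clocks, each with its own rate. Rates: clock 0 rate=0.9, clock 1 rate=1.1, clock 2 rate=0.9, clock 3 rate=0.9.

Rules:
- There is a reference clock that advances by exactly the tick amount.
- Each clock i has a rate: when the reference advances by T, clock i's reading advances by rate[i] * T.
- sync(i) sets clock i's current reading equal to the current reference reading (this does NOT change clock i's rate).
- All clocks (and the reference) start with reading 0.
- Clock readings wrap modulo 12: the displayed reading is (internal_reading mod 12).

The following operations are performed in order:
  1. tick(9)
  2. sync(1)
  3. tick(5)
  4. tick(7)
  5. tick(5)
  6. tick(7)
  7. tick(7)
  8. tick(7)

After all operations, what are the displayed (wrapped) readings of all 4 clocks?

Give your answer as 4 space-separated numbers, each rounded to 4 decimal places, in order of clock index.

Answer: 6.3000 2.8000 6.3000 6.3000

Derivation:
After op 1 tick(9): ref=9.0000 raw=[8.1000 9.9000 8.1000 8.1000]
After op 2 sync(1): ref=9.0000 raw=[8.1000 9.0000 8.1000 8.1000]
After op 3 tick(5): ref=14.0000 raw=[12.6000 14.5000 12.6000 12.6000]
After op 4 tick(7): ref=21.0000 raw=[18.9000 22.2000 18.9000 18.9000]
After op 5 tick(5): ref=26.0000 raw=[23.4000 27.7000 23.4000 23.4000]
After op 6 tick(7): ref=33.0000 raw=[29.7000 35.4000 29.7000 29.7000]
After op 7 tick(7): ref=40.0000 raw=[36.0000 43.1000 36.0000 36.0000]
After op 8 tick(7): ref=47.0000 raw=[42.3000 50.8000 42.3000 42.3000]
Wrap final raw readings (mod 12): 42.3000 mod 12 = 6.3000; 50.8000 mod 12 = 2.8000; 42.3000 mod 12 = 6.3000; 42.3000 mod 12 = 6.3000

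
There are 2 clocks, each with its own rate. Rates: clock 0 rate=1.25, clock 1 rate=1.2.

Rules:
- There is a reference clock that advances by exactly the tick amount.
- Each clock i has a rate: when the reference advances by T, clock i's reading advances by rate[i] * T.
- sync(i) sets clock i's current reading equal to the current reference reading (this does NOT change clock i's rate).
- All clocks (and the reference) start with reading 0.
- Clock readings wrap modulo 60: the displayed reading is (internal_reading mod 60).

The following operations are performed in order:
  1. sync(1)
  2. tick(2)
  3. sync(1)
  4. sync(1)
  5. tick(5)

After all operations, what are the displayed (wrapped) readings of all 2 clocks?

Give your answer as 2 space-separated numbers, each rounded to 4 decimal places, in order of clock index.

After op 1 sync(1): ref=0.0000 raw=[0.0000 0.0000]
After op 2 tick(2): ref=2.0000 raw=[2.5000 2.4000]
After op 3 sync(1): ref=2.0000 raw=[2.5000 2.0000]
After op 4 sync(1): ref=2.0000 raw=[2.5000 2.0000]
After op 5 tick(5): ref=7.0000 raw=[8.7500 8.0000]
Wrap final raw readings (mod 60): 8.7500 mod 60 = 8.7500; 8.0000 mod 60 = 8.0000

Answer: 8.7500 8.0000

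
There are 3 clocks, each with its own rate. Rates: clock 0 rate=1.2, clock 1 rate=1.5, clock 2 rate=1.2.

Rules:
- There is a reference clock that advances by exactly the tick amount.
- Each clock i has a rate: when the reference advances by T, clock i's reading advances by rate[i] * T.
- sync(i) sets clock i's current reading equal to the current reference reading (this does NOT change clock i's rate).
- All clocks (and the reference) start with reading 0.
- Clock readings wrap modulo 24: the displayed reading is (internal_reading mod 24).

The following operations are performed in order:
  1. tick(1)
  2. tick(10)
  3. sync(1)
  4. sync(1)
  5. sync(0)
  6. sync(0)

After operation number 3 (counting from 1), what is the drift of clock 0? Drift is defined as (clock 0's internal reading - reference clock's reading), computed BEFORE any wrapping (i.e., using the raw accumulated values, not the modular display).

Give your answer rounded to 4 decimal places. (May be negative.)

Answer: 2.2000

Derivation:
After op 1 tick(1): ref=1.0000 raw=[1.2000 1.5000 1.2000]
After op 2 tick(10): ref=11.0000 raw=[13.2000 16.5000 13.2000]
After op 3 sync(1): ref=11.0000 raw=[13.2000 11.0000 13.2000]
Drift of clock 0 after op 3: 13.2000 - 11.0000 = 2.2000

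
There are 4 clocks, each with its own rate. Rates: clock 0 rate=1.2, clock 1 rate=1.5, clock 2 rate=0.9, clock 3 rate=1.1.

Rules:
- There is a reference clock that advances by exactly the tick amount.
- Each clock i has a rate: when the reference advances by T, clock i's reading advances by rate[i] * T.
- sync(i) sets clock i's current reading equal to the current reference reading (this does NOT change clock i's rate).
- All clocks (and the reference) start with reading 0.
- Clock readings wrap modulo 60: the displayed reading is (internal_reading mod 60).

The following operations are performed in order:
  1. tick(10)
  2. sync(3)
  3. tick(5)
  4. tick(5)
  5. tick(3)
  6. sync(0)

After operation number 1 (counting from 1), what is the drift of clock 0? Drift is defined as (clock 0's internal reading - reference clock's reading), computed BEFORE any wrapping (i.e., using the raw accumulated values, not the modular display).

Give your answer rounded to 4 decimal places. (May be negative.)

Answer: 2.0000

Derivation:
After op 1 tick(10): ref=10.0000 raw=[12.0000 15.0000 9.0000 11.0000]
Drift of clock 0 after op 1: 12.0000 - 10.0000 = 2.0000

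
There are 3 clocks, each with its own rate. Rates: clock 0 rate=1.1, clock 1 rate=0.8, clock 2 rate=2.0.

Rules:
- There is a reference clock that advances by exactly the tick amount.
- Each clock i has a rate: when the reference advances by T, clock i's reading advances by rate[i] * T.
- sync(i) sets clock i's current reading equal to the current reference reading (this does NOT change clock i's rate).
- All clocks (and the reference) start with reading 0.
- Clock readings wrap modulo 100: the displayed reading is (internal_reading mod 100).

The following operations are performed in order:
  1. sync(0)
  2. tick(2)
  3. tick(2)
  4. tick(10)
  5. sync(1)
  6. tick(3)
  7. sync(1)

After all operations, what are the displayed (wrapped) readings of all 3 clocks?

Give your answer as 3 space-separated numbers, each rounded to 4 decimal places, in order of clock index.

After op 1 sync(0): ref=0.0000 raw=[0.0000 0.0000 0.0000]
After op 2 tick(2): ref=2.0000 raw=[2.2000 1.6000 4.0000]
After op 3 tick(2): ref=4.0000 raw=[4.4000 3.2000 8.0000]
After op 4 tick(10): ref=14.0000 raw=[15.4000 11.2000 28.0000]
After op 5 sync(1): ref=14.0000 raw=[15.4000 14.0000 28.0000]
After op 6 tick(3): ref=17.0000 raw=[18.7000 16.4000 34.0000]
After op 7 sync(1): ref=17.0000 raw=[18.7000 17.0000 34.0000]
Wrap final raw readings (mod 100): 18.7000 mod 100 = 18.7000; 17.0000 mod 100 = 17.0000; 34.0000 mod 100 = 34.0000

Answer: 18.7000 17.0000 34.0000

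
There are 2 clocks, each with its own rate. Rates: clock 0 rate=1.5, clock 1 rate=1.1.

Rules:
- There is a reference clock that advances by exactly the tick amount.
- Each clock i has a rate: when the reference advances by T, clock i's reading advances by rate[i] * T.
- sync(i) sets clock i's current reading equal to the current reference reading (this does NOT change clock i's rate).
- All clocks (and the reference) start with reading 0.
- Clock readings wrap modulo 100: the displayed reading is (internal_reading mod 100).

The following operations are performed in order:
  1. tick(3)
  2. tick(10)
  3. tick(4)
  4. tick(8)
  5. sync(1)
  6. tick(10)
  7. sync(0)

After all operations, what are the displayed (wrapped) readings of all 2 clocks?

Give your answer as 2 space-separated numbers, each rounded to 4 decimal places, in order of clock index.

Answer: 35.0000 36.0000

Derivation:
After op 1 tick(3): ref=3.0000 raw=[4.5000 3.3000]
After op 2 tick(10): ref=13.0000 raw=[19.5000 14.3000]
After op 3 tick(4): ref=17.0000 raw=[25.5000 18.7000]
After op 4 tick(8): ref=25.0000 raw=[37.5000 27.5000]
After op 5 sync(1): ref=25.0000 raw=[37.5000 25.0000]
After op 6 tick(10): ref=35.0000 raw=[52.5000 36.0000]
After op 7 sync(0): ref=35.0000 raw=[35.0000 36.0000]
Wrap final raw readings (mod 100): 35.0000 mod 100 = 35.0000; 36.0000 mod 100 = 36.0000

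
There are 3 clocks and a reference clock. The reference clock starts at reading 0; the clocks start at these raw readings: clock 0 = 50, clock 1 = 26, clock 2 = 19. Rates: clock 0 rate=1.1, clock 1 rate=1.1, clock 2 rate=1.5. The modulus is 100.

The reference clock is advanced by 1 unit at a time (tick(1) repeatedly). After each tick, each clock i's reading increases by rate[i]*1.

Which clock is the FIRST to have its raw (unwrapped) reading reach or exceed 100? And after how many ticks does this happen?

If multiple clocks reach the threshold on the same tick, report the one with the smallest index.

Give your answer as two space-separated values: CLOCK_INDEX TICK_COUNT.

clock 0: start=50, rate=1.1, needs 100-50 = 50; ticks = ceil(50/1.1) = ceil(45.4545) = 46; reading at tick 46 = 50 + 1.1*46 = 100.6000
clock 1: start=26, rate=1.1, needs 100-26 = 74; ticks = ceil(74/1.1) = ceil(67.2727) = 68; reading at tick 68 = 26 + 1.1*68 = 100.8000
clock 2: start=19, rate=1.5, needs 100-19 = 81; ticks = ceil(81/1.5) = ceil(54.0000) = 54; reading at tick 54 = 19 + 1.5*54 = 100.0000
Minimum tick count = 46; winners = [0]; smallest index = 0

Answer: 0 46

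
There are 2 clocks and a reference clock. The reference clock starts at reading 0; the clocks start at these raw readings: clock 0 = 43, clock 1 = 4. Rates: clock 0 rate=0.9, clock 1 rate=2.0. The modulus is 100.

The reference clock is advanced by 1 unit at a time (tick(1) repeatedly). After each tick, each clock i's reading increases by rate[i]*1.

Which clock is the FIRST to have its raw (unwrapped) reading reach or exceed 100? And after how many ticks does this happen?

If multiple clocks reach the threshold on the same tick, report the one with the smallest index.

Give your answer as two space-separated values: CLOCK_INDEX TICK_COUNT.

clock 0: start=43, rate=0.9, needs 100-43 = 57; ticks = ceil(57/0.9) = ceil(63.3333) = 64; reading at tick 64 = 43 + 0.9*64 = 100.6000
clock 1: start=4, rate=2.0, needs 100-4 = 96; ticks = ceil(96/2.0) = ceil(48.0000) = 48; reading at tick 48 = 4 + 2.0*48 = 100.0000
Minimum tick count = 48; winners = [1]; smallest index = 1

Answer: 1 48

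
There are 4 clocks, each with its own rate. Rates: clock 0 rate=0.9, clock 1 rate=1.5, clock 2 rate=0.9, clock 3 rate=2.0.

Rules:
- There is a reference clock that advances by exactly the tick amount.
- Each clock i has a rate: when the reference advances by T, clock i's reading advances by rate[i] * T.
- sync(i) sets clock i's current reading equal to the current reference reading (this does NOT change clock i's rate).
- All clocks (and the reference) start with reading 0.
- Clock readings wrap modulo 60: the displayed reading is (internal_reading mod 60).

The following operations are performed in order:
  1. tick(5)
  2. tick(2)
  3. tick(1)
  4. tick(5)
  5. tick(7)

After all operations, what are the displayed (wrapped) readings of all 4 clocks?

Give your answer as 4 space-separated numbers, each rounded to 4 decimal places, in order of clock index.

Answer: 18.0000 30.0000 18.0000 40.0000

Derivation:
After op 1 tick(5): ref=5.0000 raw=[4.5000 7.5000 4.5000 10.0000]
After op 2 tick(2): ref=7.0000 raw=[6.3000 10.5000 6.3000 14.0000]
After op 3 tick(1): ref=8.0000 raw=[7.2000 12.0000 7.2000 16.0000]
After op 4 tick(5): ref=13.0000 raw=[11.7000 19.5000 11.7000 26.0000]
After op 5 tick(7): ref=20.0000 raw=[18.0000 30.0000 18.0000 40.0000]
Wrap final raw readings (mod 60): 18.0000 mod 60 = 18.0000; 30.0000 mod 60 = 30.0000; 18.0000 mod 60 = 18.0000; 40.0000 mod 60 = 40.0000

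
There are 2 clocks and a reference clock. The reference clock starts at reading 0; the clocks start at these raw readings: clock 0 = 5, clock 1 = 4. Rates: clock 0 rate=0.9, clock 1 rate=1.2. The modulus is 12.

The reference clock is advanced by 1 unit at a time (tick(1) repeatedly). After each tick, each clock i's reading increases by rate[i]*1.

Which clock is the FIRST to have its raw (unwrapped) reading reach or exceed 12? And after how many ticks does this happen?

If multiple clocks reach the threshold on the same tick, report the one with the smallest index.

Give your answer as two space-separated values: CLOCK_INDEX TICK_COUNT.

Answer: 1 7

Derivation:
clock 0: start=5, rate=0.9, needs 12-5 = 7; ticks = ceil(7/0.9) = ceil(7.7778) = 8; reading at tick 8 = 5 + 0.9*8 = 12.2000
clock 1: start=4, rate=1.2, needs 12-4 = 8; ticks = ceil(8/1.2) = ceil(6.6667) = 7; reading at tick 7 = 4 + 1.2*7 = 12.4000
Minimum tick count = 7; winners = [1]; smallest index = 1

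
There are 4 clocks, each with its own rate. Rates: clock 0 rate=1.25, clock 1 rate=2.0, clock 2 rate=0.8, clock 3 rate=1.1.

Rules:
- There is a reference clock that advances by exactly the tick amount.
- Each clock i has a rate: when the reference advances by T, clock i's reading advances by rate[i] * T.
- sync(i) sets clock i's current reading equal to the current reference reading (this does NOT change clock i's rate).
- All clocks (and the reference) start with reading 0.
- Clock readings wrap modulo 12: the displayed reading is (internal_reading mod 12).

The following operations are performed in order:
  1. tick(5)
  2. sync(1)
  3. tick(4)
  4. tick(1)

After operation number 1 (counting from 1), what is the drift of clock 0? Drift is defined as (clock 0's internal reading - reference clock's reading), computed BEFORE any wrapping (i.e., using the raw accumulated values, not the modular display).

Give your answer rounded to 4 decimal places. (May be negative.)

Answer: 1.2500

Derivation:
After op 1 tick(5): ref=5.0000 raw=[6.2500 10.0000 4.0000 5.5000]
Drift of clock 0 after op 1: 6.2500 - 5.0000 = 1.2500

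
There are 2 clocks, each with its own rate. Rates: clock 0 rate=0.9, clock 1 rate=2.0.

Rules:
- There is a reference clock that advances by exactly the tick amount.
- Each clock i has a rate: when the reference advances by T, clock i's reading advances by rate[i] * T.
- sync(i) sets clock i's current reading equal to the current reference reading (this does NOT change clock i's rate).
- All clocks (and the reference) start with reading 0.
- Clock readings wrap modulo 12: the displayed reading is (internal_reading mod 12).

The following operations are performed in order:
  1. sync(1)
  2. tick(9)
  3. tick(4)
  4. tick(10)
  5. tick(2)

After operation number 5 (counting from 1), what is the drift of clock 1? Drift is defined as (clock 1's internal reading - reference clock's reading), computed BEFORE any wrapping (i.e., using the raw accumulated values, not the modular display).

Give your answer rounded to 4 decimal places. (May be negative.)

After op 1 sync(1): ref=0.0000 raw=[0.0000 0.0000]
After op 2 tick(9): ref=9.0000 raw=[8.1000 18.0000]
After op 3 tick(4): ref=13.0000 raw=[11.7000 26.0000]
After op 4 tick(10): ref=23.0000 raw=[20.7000 46.0000]
After op 5 tick(2): ref=25.0000 raw=[22.5000 50.0000]
Drift of clock 1 after op 5: 50.0000 - 25.0000 = 25.0000

Answer: 25.0000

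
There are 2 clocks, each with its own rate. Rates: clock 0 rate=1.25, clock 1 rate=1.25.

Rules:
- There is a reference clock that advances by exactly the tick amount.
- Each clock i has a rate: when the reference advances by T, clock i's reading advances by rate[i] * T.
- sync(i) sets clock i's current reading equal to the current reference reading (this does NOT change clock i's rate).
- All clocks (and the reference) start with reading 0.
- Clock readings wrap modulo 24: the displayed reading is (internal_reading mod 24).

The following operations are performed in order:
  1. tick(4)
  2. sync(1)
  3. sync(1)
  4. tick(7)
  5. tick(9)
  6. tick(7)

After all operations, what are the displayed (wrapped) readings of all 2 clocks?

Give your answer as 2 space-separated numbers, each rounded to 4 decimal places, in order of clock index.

Answer: 9.7500 8.7500

Derivation:
After op 1 tick(4): ref=4.0000 raw=[5.0000 5.0000]
After op 2 sync(1): ref=4.0000 raw=[5.0000 4.0000]
After op 3 sync(1): ref=4.0000 raw=[5.0000 4.0000]
After op 4 tick(7): ref=11.0000 raw=[13.7500 12.7500]
After op 5 tick(9): ref=20.0000 raw=[25.0000 24.0000]
After op 6 tick(7): ref=27.0000 raw=[33.7500 32.7500]
Wrap final raw readings (mod 24): 33.7500 mod 24 = 9.7500; 32.7500 mod 24 = 8.7500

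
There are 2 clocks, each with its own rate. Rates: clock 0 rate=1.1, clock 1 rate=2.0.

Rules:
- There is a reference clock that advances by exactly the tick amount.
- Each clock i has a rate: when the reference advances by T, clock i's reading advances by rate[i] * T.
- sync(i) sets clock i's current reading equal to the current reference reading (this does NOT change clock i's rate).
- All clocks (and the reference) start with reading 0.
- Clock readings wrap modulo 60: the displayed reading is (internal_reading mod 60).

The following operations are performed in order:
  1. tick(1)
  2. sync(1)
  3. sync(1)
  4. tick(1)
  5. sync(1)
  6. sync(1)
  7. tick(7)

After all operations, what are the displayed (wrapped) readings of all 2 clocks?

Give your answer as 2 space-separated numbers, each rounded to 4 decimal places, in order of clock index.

Answer: 9.9000 16.0000

Derivation:
After op 1 tick(1): ref=1.0000 raw=[1.1000 2.0000]
After op 2 sync(1): ref=1.0000 raw=[1.1000 1.0000]
After op 3 sync(1): ref=1.0000 raw=[1.1000 1.0000]
After op 4 tick(1): ref=2.0000 raw=[2.2000 3.0000]
After op 5 sync(1): ref=2.0000 raw=[2.2000 2.0000]
After op 6 sync(1): ref=2.0000 raw=[2.2000 2.0000]
After op 7 tick(7): ref=9.0000 raw=[9.9000 16.0000]
Wrap final raw readings (mod 60): 9.9000 mod 60 = 9.9000; 16.0000 mod 60 = 16.0000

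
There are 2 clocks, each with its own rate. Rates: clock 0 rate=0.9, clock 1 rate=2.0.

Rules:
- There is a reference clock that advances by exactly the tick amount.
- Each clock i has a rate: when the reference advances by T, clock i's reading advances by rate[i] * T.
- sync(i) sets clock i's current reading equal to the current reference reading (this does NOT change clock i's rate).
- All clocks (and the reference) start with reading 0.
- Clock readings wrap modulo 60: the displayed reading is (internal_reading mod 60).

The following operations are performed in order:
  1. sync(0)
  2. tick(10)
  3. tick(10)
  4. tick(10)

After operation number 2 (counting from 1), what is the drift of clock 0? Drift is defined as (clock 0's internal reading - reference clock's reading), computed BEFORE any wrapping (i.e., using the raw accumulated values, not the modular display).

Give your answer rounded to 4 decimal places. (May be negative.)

Answer: -1.0000

Derivation:
After op 1 sync(0): ref=0.0000 raw=[0.0000 0.0000]
After op 2 tick(10): ref=10.0000 raw=[9.0000 20.0000]
Drift of clock 0 after op 2: 9.0000 - 10.0000 = -1.0000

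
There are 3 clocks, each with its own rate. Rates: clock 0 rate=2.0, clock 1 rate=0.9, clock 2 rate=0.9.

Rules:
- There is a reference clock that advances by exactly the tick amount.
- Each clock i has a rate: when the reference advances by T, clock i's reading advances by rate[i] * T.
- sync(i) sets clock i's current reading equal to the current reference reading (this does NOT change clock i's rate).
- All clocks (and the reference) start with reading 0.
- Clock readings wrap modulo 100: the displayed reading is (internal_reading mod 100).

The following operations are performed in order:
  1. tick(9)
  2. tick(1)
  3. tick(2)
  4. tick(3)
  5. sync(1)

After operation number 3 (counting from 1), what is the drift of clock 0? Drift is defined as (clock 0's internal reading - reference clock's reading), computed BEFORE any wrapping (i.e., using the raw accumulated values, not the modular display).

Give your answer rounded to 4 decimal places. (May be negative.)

After op 1 tick(9): ref=9.0000 raw=[18.0000 8.1000 8.1000]
After op 2 tick(1): ref=10.0000 raw=[20.0000 9.0000 9.0000]
After op 3 tick(2): ref=12.0000 raw=[24.0000 10.8000 10.8000]
Drift of clock 0 after op 3: 24.0000 - 12.0000 = 12.0000

Answer: 12.0000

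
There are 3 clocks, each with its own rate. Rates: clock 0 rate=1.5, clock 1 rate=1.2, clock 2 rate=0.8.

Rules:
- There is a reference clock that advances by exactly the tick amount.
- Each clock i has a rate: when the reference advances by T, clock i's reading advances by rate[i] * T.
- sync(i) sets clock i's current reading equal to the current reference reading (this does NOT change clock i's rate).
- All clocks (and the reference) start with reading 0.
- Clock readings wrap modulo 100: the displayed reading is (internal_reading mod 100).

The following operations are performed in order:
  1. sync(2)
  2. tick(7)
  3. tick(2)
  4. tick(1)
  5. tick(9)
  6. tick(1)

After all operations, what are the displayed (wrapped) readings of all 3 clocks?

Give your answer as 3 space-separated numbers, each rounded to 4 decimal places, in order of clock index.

Answer: 30.0000 24.0000 16.0000

Derivation:
After op 1 sync(2): ref=0.0000 raw=[0.0000 0.0000 0.0000]
After op 2 tick(7): ref=7.0000 raw=[10.5000 8.4000 5.6000]
After op 3 tick(2): ref=9.0000 raw=[13.5000 10.8000 7.2000]
After op 4 tick(1): ref=10.0000 raw=[15.0000 12.0000 8.0000]
After op 5 tick(9): ref=19.0000 raw=[28.5000 22.8000 15.2000]
After op 6 tick(1): ref=20.0000 raw=[30.0000 24.0000 16.0000]
Wrap final raw readings (mod 100): 30.0000 mod 100 = 30.0000; 24.0000 mod 100 = 24.0000; 16.0000 mod 100 = 16.0000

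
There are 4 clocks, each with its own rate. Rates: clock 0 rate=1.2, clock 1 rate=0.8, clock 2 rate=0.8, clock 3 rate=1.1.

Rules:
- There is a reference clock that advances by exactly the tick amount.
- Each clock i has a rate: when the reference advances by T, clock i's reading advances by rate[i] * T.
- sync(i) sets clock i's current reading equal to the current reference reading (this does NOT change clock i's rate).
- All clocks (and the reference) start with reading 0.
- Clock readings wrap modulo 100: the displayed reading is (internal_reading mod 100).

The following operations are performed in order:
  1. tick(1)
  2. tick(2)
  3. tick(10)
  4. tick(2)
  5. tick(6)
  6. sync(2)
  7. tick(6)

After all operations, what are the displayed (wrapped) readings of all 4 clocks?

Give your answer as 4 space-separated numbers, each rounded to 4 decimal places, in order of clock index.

After op 1 tick(1): ref=1.0000 raw=[1.2000 0.8000 0.8000 1.1000]
After op 2 tick(2): ref=3.0000 raw=[3.6000 2.4000 2.4000 3.3000]
After op 3 tick(10): ref=13.0000 raw=[15.6000 10.4000 10.4000 14.3000]
After op 4 tick(2): ref=15.0000 raw=[18.0000 12.0000 12.0000 16.5000]
After op 5 tick(6): ref=21.0000 raw=[25.2000 16.8000 16.8000 23.1000]
After op 6 sync(2): ref=21.0000 raw=[25.2000 16.8000 21.0000 23.1000]
After op 7 tick(6): ref=27.0000 raw=[32.4000 21.6000 25.8000 29.7000]
Wrap final raw readings (mod 100): 32.4000 mod 100 = 32.4000; 21.6000 mod 100 = 21.6000; 25.8000 mod 100 = 25.8000; 29.7000 mod 100 = 29.7000

Answer: 32.4000 21.6000 25.8000 29.7000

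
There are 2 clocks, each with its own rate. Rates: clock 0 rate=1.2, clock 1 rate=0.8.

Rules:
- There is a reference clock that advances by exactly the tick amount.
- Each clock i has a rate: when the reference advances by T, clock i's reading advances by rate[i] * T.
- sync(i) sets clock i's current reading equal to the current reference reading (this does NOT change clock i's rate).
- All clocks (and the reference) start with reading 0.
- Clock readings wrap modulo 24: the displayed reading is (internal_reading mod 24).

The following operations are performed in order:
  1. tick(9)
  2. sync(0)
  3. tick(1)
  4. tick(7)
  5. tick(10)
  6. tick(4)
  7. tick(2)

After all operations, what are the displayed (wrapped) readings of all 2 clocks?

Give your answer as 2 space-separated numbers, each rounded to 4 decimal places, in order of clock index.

Answer: 13.8000 2.4000

Derivation:
After op 1 tick(9): ref=9.0000 raw=[10.8000 7.2000]
After op 2 sync(0): ref=9.0000 raw=[9.0000 7.2000]
After op 3 tick(1): ref=10.0000 raw=[10.2000 8.0000]
After op 4 tick(7): ref=17.0000 raw=[18.6000 13.6000]
After op 5 tick(10): ref=27.0000 raw=[30.6000 21.6000]
After op 6 tick(4): ref=31.0000 raw=[35.4000 24.8000]
After op 7 tick(2): ref=33.0000 raw=[37.8000 26.4000]
Wrap final raw readings (mod 24): 37.8000 mod 24 = 13.8000; 26.4000 mod 24 = 2.4000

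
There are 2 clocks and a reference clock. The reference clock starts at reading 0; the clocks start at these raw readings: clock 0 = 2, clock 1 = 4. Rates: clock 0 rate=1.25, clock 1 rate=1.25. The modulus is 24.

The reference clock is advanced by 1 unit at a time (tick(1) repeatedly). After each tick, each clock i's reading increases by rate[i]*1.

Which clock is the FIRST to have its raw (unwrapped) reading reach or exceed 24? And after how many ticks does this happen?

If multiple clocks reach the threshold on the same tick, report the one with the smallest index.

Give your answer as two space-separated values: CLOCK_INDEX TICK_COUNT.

clock 0: start=2, rate=1.25, needs 24-2 = 22; ticks = ceil(22/1.25) = ceil(17.6000) = 18; reading at tick 18 = 2 + 1.25*18 = 24.5000
clock 1: start=4, rate=1.25, needs 24-4 = 20; ticks = ceil(20/1.25) = ceil(16.0000) = 16; reading at tick 16 = 4 + 1.25*16 = 24.0000
Minimum tick count = 16; winners = [1]; smallest index = 1

Answer: 1 16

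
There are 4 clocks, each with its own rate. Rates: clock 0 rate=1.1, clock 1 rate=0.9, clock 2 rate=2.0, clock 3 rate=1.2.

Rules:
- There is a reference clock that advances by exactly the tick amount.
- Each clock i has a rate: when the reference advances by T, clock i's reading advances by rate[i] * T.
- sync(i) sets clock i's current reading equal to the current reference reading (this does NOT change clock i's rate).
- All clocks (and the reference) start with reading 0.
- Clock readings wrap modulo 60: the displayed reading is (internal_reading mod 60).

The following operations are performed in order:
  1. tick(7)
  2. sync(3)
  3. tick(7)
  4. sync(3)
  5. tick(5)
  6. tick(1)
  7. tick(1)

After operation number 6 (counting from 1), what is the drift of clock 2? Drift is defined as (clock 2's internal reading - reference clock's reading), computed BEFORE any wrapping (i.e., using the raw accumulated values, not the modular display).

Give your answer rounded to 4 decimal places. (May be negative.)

After op 1 tick(7): ref=7.0000 raw=[7.7000 6.3000 14.0000 8.4000]
After op 2 sync(3): ref=7.0000 raw=[7.7000 6.3000 14.0000 7.0000]
After op 3 tick(7): ref=14.0000 raw=[15.4000 12.6000 28.0000 15.4000]
After op 4 sync(3): ref=14.0000 raw=[15.4000 12.6000 28.0000 14.0000]
After op 5 tick(5): ref=19.0000 raw=[20.9000 17.1000 38.0000 20.0000]
After op 6 tick(1): ref=20.0000 raw=[22.0000 18.0000 40.0000 21.2000]
Drift of clock 2 after op 6: 40.0000 - 20.0000 = 20.0000

Answer: 20.0000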